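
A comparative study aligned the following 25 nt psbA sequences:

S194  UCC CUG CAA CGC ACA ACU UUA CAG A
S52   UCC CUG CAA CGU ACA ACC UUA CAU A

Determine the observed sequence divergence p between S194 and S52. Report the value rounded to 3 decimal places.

Mismatches occur at site 12 (C↔U), site 18 (U↔C), site 24 (G↔U).
There are 3 differences over 25 sites, so p = 3/25 = 0.120.

0.120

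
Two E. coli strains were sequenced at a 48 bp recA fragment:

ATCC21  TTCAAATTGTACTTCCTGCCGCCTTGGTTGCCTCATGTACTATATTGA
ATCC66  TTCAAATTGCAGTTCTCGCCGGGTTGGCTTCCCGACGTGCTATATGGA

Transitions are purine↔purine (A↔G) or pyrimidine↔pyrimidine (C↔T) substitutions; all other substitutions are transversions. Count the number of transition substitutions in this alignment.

Differing sites — 10:T/C (Ti); 12:C/G (Tv); 16:C/T (Ti); 17:T/C (Ti); 22:C/G (Tv); 23:C/G (Tv); 28:T/C (Ti); 30:G/T (Tv); 33:T/C (Ti); 34:C/G (Tv); 36:T/C (Ti); 39:A/G (Ti); 46:T/G (Tv).
Of the 13 differences, 7 transitions and 6 transversions, so the answer is 7.

7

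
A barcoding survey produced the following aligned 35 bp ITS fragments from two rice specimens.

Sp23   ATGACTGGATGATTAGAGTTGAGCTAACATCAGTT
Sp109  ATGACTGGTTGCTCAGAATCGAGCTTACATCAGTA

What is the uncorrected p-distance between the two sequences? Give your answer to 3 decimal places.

The sequences differ at positions 9 (A/T), 12 (A/C), 14 (T/C), 18 (G/A), 20 (T/C), 26 (A/T), 35 (T/A).
There are 7 differences over 35 sites, so p = 7/35 = 0.200.

0.200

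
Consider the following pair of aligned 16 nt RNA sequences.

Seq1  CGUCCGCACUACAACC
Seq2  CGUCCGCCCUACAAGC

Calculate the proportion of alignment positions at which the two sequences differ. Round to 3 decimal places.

0.125

The sequences differ at positions 8 (A/C), 15 (C/G).
There are 2 differences over 16 sites, so p = 2/16 = 0.125.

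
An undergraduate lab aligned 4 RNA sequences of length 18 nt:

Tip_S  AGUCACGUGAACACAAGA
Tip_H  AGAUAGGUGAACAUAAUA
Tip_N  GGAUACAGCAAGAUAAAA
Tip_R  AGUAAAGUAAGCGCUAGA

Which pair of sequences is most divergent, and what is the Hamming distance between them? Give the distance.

Pairwise Hamming distances:
  Tip_S vs Tip_H: 5
  Tip_S vs Tip_N: 9
  Tip_S vs Tip_R: 6
  Tip_H vs Tip_N: 7
  Tip_H vs Tip_R: 9
  Tip_N vs Tip_R: 13
The largest is 13, between Tip_N and Tip_R.

13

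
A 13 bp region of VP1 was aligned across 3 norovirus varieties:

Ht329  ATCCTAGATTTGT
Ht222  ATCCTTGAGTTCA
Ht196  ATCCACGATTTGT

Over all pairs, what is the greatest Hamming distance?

5

Pairwise Hamming distances:
  Ht329 vs Ht222: 4
  Ht329 vs Ht196: 2
  Ht222 vs Ht196: 5
The largest is 5, between Ht222 and Ht196.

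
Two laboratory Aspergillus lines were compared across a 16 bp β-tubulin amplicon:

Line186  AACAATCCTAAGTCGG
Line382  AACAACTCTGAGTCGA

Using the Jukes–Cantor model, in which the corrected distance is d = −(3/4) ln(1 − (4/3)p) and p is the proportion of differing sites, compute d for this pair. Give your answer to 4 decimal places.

The sequences differ at positions 6 (T/C), 7 (C/T), 10 (A/G), 16 (G/A).
p = 4/16 = 0.250000.
d = −0.75 · ln(1 − (4/3)·0.250000) = −0.75 · ln(0.666667) = −0.75 · (-0.405465) = 0.3041.

0.3041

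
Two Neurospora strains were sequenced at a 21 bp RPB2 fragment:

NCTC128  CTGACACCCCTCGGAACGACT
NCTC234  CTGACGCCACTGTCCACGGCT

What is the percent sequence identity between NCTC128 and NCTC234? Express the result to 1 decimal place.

66.7%

The sequences differ at positions 6 (A/G), 9 (C/A), 12 (C/G), 13 (G/T), 14 (G/C), 15 (A/C), 19 (A/G).
14 of the 21 sites match, so the percent identity is 14/21 × 100 = 66.7%.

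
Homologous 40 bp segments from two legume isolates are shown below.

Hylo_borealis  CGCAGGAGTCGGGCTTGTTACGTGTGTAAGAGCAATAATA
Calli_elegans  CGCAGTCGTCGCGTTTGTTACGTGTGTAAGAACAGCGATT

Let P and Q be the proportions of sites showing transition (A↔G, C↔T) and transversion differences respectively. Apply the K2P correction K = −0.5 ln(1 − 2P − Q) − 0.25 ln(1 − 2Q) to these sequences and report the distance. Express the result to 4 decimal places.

The sequences differ at positions 6 (G/T, transversion), 7 (A/C, transversion), 12 (G/C, transversion), 14 (C/T, transition), 32 (G/A, transition), 35 (A/G, transition), 36 (T/C, transition), 37 (A/G, transition), 40 (A/T, transversion).
Of the 9 differences, 5 transitions and 4 transversions over 40 sites: P = 5/40 = 0.125000, Q = 4/40 = 0.100000.
d = −0.5·ln(0.650000) − 0.25·ln(0.800000) = −0.5·(-0.430783) − 0.25·(-0.223144) = 0.2712.

0.2712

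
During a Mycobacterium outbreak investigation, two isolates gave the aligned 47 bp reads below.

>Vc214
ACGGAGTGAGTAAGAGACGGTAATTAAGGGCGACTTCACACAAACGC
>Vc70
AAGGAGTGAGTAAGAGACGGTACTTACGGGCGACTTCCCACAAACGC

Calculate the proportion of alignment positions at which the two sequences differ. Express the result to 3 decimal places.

0.085

Mismatches occur at site 2 (C→A), site 23 (A→C), site 27 (A→C), site 38 (A→C).
There are 4 differences over 47 sites, so p = 4/47 = 0.085.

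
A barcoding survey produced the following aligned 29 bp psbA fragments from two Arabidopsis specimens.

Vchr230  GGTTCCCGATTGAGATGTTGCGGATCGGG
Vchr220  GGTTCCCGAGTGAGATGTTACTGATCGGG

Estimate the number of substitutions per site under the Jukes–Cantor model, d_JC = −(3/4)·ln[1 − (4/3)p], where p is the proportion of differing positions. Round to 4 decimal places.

0.1113

Mismatches occur at site 10 (T/G), site 20 (G/A), site 22 (G/T).
p = 3/29 = 0.103448.
d = −0.75 · ln(1 − (4/3)·0.103448) = −0.75 · ln(0.862069) = −0.75 · (-0.148420) = 0.1113.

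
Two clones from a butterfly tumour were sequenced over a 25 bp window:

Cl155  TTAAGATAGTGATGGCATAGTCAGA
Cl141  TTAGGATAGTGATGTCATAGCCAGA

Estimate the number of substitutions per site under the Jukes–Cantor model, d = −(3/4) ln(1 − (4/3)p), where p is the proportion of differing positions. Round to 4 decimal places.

Differing sites — 4:A/G; 15:G/T; 21:T/C.
p = 3/25 = 0.120000.
d = −0.75 · ln(1 − (4/3)·0.120000) = −0.75 · ln(0.840000) = −0.75 · (-0.174353) = 0.1308.

0.1308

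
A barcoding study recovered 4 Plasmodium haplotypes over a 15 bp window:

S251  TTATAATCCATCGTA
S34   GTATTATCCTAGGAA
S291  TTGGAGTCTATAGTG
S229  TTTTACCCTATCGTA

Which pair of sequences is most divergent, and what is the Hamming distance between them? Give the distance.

11

Pairwise Hamming distances:
  S251 vs S34: 6
  S251 vs S291: 6
  S251 vs S229: 4
  S34 vs S291: 11
  S34 vs S229: 10
  S291 vs S229: 6
The largest is 11, between S34 and S291.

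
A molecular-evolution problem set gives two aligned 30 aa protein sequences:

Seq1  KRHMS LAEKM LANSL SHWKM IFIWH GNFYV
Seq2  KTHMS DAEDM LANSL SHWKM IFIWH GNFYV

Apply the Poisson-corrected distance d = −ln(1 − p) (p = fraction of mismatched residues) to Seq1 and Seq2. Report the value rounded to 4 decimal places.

The sequences differ at positions 2 (R/T), 6 (L/D), 9 (K/D).
p = 3/30 = 0.100000.
d = −ln(1 − 0.100000) = −ln(0.900000) = 0.1054.

0.1054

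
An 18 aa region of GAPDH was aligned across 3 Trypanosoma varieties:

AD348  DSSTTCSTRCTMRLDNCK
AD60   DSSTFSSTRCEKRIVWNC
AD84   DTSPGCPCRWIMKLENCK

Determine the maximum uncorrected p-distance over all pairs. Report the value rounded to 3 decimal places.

0.833

Pairwise Hamming distances:
  AD348 vs AD60: 9
  AD348 vs AD84: 9
  AD60 vs AD84: 15
The largest is 15 mismatches, between AD60 and AD84; p = 15/18 = 0.833.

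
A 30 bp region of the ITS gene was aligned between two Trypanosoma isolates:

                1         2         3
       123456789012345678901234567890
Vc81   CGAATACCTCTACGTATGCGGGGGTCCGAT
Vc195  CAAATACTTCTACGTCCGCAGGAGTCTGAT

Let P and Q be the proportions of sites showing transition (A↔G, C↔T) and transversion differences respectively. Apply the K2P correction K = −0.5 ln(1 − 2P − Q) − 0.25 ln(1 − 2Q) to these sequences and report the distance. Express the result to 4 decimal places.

Differing sites — 2:G/A (Ti); 8:C/T (Ti); 16:A/C (Tv); 17:T/C (Ti); 20:G/A (Ti); 23:G/A (Ti); 27:C/T (Ti).
Of the 7 differences, 6 transitions and 1 transversion over 30 sites: P = 6/30 = 0.200000, Q = 1/30 = 0.033333.
d = −0.5·ln(0.566667) − 0.25·ln(0.933334) = −0.5·(-0.567983) − 0.25·(-0.068992) = 0.3012.

0.3012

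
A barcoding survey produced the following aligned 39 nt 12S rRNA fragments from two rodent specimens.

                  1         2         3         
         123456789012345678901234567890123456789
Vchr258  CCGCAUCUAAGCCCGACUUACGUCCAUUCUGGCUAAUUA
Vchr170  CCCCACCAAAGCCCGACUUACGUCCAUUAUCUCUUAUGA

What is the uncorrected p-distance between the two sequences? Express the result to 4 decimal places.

0.2051

Differing sites — 3:G/C; 6:U/C; 8:U/A; 29:C/A; 31:G/C; 32:G/U; 35:A/U; 38:U/G.
There are 8 differences over 39 sites, so p = 8/39 = 0.2051.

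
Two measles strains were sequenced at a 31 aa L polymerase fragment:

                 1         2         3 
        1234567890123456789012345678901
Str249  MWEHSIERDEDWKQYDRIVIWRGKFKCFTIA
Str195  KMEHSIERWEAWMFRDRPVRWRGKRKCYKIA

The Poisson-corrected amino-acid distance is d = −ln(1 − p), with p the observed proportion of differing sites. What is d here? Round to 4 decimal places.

Mismatches occur at site 1 (M/K), site 2 (W/M), site 9 (D/W), site 11 (D/A), site 13 (K/M), site 14 (Q/F), site 15 (Y/R), site 18 (I/P), site 20 (I/R), site 25 (F/R), site 28 (F/Y), site 29 (T/K).
p = 12/31 = 0.387097.
d = −ln(1 − 0.387097) = −ln(0.612903) = 0.4895.

0.4895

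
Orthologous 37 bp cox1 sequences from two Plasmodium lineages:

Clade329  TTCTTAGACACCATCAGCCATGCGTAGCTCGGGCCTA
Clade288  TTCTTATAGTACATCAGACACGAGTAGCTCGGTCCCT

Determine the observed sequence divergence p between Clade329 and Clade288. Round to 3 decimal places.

The sequences differ at positions 7 (G/T), 9 (C/G), 10 (A/T), 11 (C/A), 18 (C/A), 21 (T/C), 23 (C/A), 33 (G/T), 36 (T/C), 37 (A/T).
There are 10 differences over 37 sites, so p = 10/37 = 0.270.

0.270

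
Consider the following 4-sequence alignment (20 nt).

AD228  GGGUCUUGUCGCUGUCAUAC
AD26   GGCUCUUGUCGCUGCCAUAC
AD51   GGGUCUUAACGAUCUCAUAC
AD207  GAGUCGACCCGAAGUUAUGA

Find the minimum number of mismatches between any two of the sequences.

Pairwise Hamming distances:
  AD228 vs AD26: 2
  AD228 vs AD51: 4
  AD228 vs AD207: 10
  AD26 vs AD51: 6
  AD26 vs AD207: 12
  AD51 vs AD207: 10
The smallest is 2, between AD228 and AD26.

2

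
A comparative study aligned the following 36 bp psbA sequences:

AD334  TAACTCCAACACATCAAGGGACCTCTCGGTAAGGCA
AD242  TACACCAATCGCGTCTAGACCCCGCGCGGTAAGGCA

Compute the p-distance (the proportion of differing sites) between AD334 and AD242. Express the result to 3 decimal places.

Mismatches occur at site 3 (A→C), site 4 (C→A), site 5 (T→C), site 7 (C→A), site 9 (A→T), site 11 (A→G), site 13 (A→G), site 16 (A→T), site 19 (G→A), site 20 (G→C), site 21 (A→C), site 24 (T→G), site 26 (T→G).
There are 13 differences over 36 sites, so p = 13/36 = 0.361.

0.361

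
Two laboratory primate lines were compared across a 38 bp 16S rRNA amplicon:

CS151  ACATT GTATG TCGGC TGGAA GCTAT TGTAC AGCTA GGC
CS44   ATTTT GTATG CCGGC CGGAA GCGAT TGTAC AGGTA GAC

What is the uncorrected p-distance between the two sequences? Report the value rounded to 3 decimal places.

0.184

The sequences differ at positions 2 (C/T), 3 (A/T), 11 (T/C), 16 (T/C), 23 (T/G), 33 (C/G), 37 (G/A).
There are 7 differences over 38 sites, so p = 7/38 = 0.184.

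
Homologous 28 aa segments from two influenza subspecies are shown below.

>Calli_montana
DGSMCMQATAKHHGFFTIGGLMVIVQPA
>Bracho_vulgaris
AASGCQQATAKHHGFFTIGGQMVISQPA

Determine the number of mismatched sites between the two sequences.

Differing sites — 1:D/A; 2:G/A; 4:M/G; 6:M/Q; 21:L/Q; 25:V/S.
That gives 6 mismatches out of 28 aligned sites, so the Hamming distance is 6.

6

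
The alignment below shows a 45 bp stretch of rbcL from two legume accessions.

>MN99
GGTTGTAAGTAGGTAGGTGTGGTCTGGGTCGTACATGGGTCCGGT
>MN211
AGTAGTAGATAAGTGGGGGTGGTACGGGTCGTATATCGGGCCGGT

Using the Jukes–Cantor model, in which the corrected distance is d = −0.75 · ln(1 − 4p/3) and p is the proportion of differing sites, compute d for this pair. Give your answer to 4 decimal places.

0.3295

The sequences differ at positions 1 (G/A), 4 (T/A), 8 (A/G), 9 (G/A), 12 (G/A), 15 (A/G), 18 (T/G), 24 (C/A), 25 (T/C), 34 (C/T), 37 (G/C), 40 (T/G).
p = 12/45 = 0.266667.
d = −0.75 · ln(1 − (4/3)·0.266667) = −0.75 · ln(0.644444) = −0.75 · (-0.439367) = 0.3295.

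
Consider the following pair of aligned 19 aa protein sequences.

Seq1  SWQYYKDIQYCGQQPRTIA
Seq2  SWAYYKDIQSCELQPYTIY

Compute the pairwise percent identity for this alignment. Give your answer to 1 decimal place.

Mismatches occur at site 3 (Q↔A), site 10 (Y↔S), site 12 (G↔E), site 13 (Q↔L), site 16 (R↔Y), site 19 (A↔Y).
13 of the 19 sites match, so the percent identity is 13/19 × 100 = 68.4%.

68.4%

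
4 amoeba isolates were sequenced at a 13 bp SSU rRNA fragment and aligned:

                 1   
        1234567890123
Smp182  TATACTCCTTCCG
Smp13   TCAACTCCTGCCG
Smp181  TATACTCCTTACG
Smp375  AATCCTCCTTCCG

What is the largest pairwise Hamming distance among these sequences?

5

Pairwise Hamming distances:
  Smp182 vs Smp13: 3
  Smp182 vs Smp181: 1
  Smp182 vs Smp375: 2
  Smp13 vs Smp181: 4
  Smp13 vs Smp375: 5
  Smp181 vs Smp375: 3
The largest is 5, between Smp13 and Smp375.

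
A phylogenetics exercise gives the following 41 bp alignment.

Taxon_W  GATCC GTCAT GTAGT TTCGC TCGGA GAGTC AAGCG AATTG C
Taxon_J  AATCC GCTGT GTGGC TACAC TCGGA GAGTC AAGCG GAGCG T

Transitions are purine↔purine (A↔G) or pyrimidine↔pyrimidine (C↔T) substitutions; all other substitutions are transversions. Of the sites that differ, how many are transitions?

The sequences differ at positions 1 (G/A, transition), 7 (T/C, transition), 8 (C/T, transition), 9 (A/G, transition), 13 (A/G, transition), 15 (T/C, transition), 17 (T/A, transversion), 19 (G/A, transition), 36 (A/G, transition), 38 (T/G, transversion), 39 (T/C, transition), 41 (C/T, transition).
Of the 12 differences, 10 transitions and 2 transversions, so the answer is 10.

10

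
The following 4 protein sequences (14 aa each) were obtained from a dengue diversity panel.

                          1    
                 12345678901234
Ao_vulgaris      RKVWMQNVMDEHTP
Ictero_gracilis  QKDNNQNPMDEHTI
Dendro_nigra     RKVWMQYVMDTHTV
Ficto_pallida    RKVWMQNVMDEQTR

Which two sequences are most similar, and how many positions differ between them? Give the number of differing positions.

Pairwise Hamming distances:
  Ao_vulgaris vs Ictero_gracilis: 6
  Ao_vulgaris vs Dendro_nigra: 3
  Ao_vulgaris vs Ficto_pallida: 2
  Ictero_gracilis vs Dendro_nigra: 8
  Ictero_gracilis vs Ficto_pallida: 7
  Dendro_nigra vs Ficto_pallida: 4
The smallest is 2, between Ao_vulgaris and Ficto_pallida.

2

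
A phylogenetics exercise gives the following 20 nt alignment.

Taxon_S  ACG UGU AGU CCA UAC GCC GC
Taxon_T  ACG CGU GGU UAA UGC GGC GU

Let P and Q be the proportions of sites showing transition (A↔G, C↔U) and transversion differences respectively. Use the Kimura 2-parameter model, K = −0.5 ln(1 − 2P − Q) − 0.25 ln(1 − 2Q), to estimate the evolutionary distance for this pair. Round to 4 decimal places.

The sequences differ at positions 4 (U/C, transition), 7 (A/G, transition), 10 (C/U, transition), 11 (C/A, transversion), 14 (A/G, transition), 17 (C/G, transversion), 20 (C/U, transition).
Of the 7 differences, 5 transitions and 2 transversions over 20 sites: P = 5/20 = 0.250000, Q = 2/20 = 0.100000.
d = −0.5·ln(0.400000) − 0.25·ln(0.800000) = −0.5·(-0.916291) − 0.25·(-0.223144) = 0.5139.

0.5139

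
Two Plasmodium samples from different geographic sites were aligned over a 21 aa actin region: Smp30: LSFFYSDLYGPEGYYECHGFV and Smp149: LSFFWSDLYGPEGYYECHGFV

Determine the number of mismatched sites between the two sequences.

A single mismatch occurs at site 5 (Y↔W).
That gives 1 mismatch out of 21 aligned sites, so the Hamming distance is 1.

1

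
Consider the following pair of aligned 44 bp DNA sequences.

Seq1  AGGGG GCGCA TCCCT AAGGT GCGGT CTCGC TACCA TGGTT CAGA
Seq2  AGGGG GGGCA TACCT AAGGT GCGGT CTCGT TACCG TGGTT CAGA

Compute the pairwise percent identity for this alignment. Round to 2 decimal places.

Mismatches occur at site 7 (C/G), site 12 (C/A), site 30 (C/T), site 35 (A/G).
40 of the 44 sites match, so the percent identity is 40/44 × 100 = 90.91%.

90.91%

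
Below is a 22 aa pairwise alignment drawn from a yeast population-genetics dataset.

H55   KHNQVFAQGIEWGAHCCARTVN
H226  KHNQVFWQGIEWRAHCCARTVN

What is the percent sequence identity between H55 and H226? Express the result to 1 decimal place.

The sequences differ at positions 7 (A/W), 13 (G/R).
20 of the 22 sites match, so the percent identity is 20/22 × 100 = 90.9%.

90.9%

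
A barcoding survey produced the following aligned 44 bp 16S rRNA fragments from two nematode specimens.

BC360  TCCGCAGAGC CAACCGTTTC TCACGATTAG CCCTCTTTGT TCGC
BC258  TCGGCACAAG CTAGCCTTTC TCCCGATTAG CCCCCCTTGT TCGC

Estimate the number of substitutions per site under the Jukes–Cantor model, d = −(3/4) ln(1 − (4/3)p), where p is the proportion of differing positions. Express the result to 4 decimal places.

0.2708

Differing sites — 3:C/G; 7:G/C; 9:G/A; 10:C/G; 12:A/T; 14:C/G; 16:G/C; 23:A/C; 34:T/C; 36:T/C.
p = 10/44 = 0.227273.
d = −0.75 · ln(1 − (4/3)·0.227273) = −0.75 · ln(0.696969) = −0.75 · (-0.361014) = 0.2708.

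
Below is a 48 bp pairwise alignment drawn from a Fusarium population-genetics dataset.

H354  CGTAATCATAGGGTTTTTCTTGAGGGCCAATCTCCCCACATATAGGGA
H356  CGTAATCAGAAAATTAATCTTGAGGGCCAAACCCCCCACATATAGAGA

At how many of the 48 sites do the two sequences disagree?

9

Mismatches occur at site 9 (T↔G), site 11 (G↔A), site 12 (G↔A), site 13 (G↔A), site 16 (T↔A), site 17 (T↔A), site 31 (T↔A), site 33 (T↔C), site 46 (G↔A).
That gives 9 mismatches out of 48 aligned sites, so the Hamming distance is 9.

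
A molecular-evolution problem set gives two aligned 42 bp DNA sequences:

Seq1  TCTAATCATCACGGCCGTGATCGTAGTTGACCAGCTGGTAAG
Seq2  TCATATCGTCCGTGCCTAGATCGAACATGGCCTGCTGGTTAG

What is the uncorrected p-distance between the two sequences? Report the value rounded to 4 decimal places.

0.3333

The sequences differ at positions 3 (T/A), 4 (A/T), 8 (A/G), 11 (A/C), 12 (C/G), 13 (G/T), 17 (G/T), 18 (T/A), 24 (T/A), 26 (G/C), 27 (T/A), 30 (A/G), 33 (A/T), 40 (A/T).
There are 14 differences over 42 sites, so p = 14/42 = 0.3333.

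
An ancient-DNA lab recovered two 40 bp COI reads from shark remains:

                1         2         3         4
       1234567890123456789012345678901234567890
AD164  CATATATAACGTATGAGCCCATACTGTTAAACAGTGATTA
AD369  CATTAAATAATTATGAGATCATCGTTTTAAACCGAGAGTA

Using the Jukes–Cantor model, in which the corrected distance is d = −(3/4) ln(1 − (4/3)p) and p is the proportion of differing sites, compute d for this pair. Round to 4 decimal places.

Differing sites — 4:A/T; 5:T/A; 7:T/A; 8:A/T; 10:C/A; 11:G/T; 18:C/A; 19:C/T; 23:A/C; 24:C/G; 26:G/T; 33:A/C; 35:T/A; 38:T/G.
p = 14/40 = 0.350000.
d = −0.75 · ln(1 − (4/3)·0.350000) = −0.75 · ln(0.533333) = −0.75 · (-0.628609) = 0.4715.

0.4715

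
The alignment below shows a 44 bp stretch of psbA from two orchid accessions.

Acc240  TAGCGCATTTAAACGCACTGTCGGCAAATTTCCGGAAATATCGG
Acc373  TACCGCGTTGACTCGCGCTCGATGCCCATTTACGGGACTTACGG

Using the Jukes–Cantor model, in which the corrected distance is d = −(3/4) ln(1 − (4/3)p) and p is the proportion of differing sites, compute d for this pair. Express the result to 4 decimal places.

Mismatches occur at site 3 (G→C), site 7 (A→G), site 10 (T→G), site 12 (A→C), site 13 (A→T), site 17 (A→G), site 20 (G→C), site 21 (T→G), site 22 (C→A), site 23 (G→T), site 26 (A→C), site 27 (A→C), site 32 (C→A), site 36 (A→G), site 38 (A→C), site 40 (A→T), site 41 (T→A).
p = 17/44 = 0.386364.
d = −0.75 · ln(1 − (4/3)·0.386364) = −0.75 · ln(0.484848) = −0.75 · (-0.723920) = 0.5429.

0.5429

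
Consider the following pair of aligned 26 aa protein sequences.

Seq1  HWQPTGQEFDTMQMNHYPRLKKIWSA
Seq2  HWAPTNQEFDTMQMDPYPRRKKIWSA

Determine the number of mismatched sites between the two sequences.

5

Mismatches occur at site 3 (Q→A), site 6 (G→N), site 15 (N→D), site 16 (H→P), site 20 (L→R).
That gives 5 mismatches out of 26 aligned sites, so the Hamming distance is 5.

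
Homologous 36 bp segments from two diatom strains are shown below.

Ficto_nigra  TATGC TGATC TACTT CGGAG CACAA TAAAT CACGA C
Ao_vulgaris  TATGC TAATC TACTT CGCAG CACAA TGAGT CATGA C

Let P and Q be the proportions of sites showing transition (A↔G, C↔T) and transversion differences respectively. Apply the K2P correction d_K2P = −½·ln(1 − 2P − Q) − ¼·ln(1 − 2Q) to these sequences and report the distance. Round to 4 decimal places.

Mismatches occur at site 7 (G/A, transition), site 18 (G/C, transversion), site 27 (A/G, transition), site 29 (A/G, transition), site 33 (C/T, transition).
Of the 5 differences, 4 transitions and 1 transversion over 36 sites: P = 4/36 = 0.111111, Q = 1/36 = 0.027778.
d = −0.5·ln(0.750000) − 0.25·ln(0.944444) = −0.5·(-0.287682) − 0.25·(-0.057159) = 0.1581.

0.1581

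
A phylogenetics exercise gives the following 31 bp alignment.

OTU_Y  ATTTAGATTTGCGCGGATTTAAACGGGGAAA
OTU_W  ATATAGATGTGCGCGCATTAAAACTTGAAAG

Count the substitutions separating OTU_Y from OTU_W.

The sequences differ at positions 3 (T/A), 9 (T/G), 16 (G/C), 20 (T/A), 25 (G/T), 26 (G/T), 28 (G/A), 31 (A/G).
That gives 8 mismatches out of 31 aligned sites, so the Hamming distance is 8.

8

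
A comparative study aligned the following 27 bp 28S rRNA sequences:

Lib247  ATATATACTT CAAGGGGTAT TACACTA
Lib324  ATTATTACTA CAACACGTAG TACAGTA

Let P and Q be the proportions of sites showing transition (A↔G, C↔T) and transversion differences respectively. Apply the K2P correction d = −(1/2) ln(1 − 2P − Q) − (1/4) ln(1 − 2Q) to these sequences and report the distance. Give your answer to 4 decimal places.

0.4558

The sequences differ at positions 3 (A/T, transversion), 4 (T/A, transversion), 5 (A/T, transversion), 10 (T/A, transversion), 14 (G/C, transversion), 15 (G/A, transition), 16 (G/C, transversion), 20 (T/G, transversion), 25 (C/G, transversion).
Of the 9 differences, 1 transition and 8 transversions over 27 sites: P = 1/27 = 0.037037, Q = 8/27 = 0.296296.
d = −0.5·ln(0.629630) − 0.25·ln(0.407408) = −0.5·(-0.462623) − 0.25·(-0.897940) = 0.4558.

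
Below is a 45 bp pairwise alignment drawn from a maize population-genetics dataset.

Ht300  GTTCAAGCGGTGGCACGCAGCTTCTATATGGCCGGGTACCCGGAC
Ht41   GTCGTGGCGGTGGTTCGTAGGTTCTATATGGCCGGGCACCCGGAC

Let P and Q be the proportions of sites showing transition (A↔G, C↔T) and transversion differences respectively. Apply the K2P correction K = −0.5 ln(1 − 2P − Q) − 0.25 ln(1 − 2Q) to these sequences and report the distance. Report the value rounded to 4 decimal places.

Differing sites — 3:T/C (Ti); 4:C/G (Tv); 5:A/T (Tv); 6:A/G (Ti); 14:C/T (Ti); 15:A/T (Tv); 18:C/T (Ti); 21:C/G (Tv); 37:T/C (Ti).
Of the 9 differences, 5 transitions and 4 transversions over 45 sites: P = 5/45 = 0.111111, Q = 4/45 = 0.088889.
d = −0.5·ln(0.688889) − 0.25·ln(0.822222) = −0.5·(-0.372675) − 0.25·(-0.195745) = 0.2353.

0.2353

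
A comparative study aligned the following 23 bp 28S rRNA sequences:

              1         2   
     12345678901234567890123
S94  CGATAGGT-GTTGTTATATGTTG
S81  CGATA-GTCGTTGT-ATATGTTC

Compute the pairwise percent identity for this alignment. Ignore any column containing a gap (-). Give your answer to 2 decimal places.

Excluding the 3 gap columns leaves 20 comparable sites.
The sequences differ at position 23 (G/C).
19 of the 20 comparable sites match, so the percent identity is 19/20 × 100 = 95.00%.

95.00%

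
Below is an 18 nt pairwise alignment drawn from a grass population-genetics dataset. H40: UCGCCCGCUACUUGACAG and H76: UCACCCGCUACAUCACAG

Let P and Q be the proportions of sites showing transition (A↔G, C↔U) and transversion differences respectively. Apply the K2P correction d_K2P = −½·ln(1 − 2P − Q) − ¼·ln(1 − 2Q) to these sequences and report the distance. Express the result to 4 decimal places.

The sequences differ at positions 3 (G/A, transition), 12 (U/A, transversion), 14 (G/C, transversion).
Of the 3 differences, 1 transition and 2 transversions over 18 sites: P = 1/18 = 0.055556, Q = 2/18 = 0.111111.
d = −0.5·ln(0.777777) − 0.25·ln(0.777778) = −0.5·(-0.251315) − 0.25·(-0.251314) = 0.1885.

0.1885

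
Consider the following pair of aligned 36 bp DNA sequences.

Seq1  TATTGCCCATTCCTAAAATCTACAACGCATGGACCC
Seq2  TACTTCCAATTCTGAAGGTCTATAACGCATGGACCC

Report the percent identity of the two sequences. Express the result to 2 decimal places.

Mismatches occur at site 3 (T→C), site 5 (G→T), site 8 (C→A), site 13 (C→T), site 14 (T→G), site 17 (A→G), site 18 (A→G), site 23 (C→T).
28 of the 36 sites match, so the percent identity is 28/36 × 100 = 77.78%.

77.78%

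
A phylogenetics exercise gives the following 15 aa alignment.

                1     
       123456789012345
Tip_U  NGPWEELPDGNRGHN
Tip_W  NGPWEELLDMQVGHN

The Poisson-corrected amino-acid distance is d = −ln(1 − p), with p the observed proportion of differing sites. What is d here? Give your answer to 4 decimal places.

0.3102

Mismatches occur at site 8 (P/L), site 10 (G/M), site 11 (N/Q), site 12 (R/V).
p = 4/15 = 0.266667.
d = −ln(1 − 0.266667) = −ln(0.733333) = 0.3102.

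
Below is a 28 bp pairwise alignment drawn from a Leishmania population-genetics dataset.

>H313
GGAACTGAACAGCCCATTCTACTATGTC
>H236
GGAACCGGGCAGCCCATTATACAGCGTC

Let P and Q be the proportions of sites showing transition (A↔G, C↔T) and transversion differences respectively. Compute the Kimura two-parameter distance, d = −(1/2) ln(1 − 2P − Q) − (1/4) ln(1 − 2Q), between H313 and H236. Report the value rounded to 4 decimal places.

0.3183

The sequences differ at positions 6 (T/C, transition), 8 (A/G, transition), 9 (A/G, transition), 19 (C/A, transversion), 23 (T/A, transversion), 24 (A/G, transition), 25 (T/C, transition).
Of the 7 differences, 5 transitions and 2 transversions over 28 sites: P = 5/28 = 0.178571, Q = 2/28 = 0.071429.
d = −0.5·ln(0.571429) − 0.25·ln(0.857142) = −0.5·(-0.559615) − 0.25·(-0.154152) = 0.3183.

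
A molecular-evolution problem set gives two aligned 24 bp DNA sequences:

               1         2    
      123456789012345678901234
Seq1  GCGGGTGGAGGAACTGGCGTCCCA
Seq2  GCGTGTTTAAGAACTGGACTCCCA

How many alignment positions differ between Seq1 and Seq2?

6

The sequences differ at positions 4 (G/T), 7 (G/T), 8 (G/T), 10 (G/A), 18 (C/A), 19 (G/C).
That gives 6 mismatches out of 24 aligned sites, so the Hamming distance is 6.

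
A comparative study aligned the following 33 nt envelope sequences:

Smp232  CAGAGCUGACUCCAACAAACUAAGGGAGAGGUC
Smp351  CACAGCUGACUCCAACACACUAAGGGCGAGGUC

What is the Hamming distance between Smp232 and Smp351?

3

The sequences differ at positions 3 (G/C), 18 (A/C), 27 (A/C).
That gives 3 mismatches out of 33 aligned sites, so the Hamming distance is 3.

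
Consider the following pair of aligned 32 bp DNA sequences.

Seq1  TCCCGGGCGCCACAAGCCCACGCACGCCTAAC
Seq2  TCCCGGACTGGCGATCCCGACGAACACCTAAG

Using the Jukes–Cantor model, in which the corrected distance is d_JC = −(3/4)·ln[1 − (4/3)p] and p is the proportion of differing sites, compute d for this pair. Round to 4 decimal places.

0.5199

Mismatches occur at site 7 (G↔A), site 9 (G↔T), site 10 (C↔G), site 11 (C↔G), site 12 (A↔C), site 13 (C↔G), site 15 (A↔T), site 16 (G↔C), site 19 (C↔G), site 23 (C↔A), site 26 (G↔A), site 32 (C↔G).
p = 12/32 = 0.375000.
d = −0.75 · ln(1 − (4/3)·0.375000) = −0.75 · ln(0.500000) = −0.75 · (-0.693147) = 0.5199.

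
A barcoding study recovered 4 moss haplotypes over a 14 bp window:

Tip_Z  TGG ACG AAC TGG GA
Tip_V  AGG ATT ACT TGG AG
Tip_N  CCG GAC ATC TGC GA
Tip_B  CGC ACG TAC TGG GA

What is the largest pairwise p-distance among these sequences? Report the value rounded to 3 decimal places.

Pairwise Hamming distances:
  Tip_Z vs Tip_V: 7
  Tip_Z vs Tip_N: 7
  Tip_Z vs Tip_B: 3
  Tip_V vs Tip_N: 10
  Tip_V vs Tip_B: 9
  Tip_N vs Tip_B: 8
The largest is 10 mismatches, between Tip_V and Tip_N; p = 10/14 = 0.714.

0.714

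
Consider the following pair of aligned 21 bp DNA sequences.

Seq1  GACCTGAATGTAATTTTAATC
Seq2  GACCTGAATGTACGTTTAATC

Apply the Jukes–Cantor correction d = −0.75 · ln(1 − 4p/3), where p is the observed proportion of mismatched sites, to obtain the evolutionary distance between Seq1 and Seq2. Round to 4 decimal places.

Differing sites — 13:A/C; 14:T/G.
p = 2/21 = 0.095238.
d = −0.75 · ln(1 − (4/3)·0.095238) = −0.75 · ln(0.873016) = −0.75 · (-0.135801) = 0.1019.

0.1019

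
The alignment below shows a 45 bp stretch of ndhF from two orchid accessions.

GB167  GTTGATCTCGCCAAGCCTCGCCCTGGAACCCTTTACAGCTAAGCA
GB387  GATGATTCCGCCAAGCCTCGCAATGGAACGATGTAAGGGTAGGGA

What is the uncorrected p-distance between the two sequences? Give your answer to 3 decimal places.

0.289

Mismatches occur at site 2 (T→A), site 7 (C→T), site 8 (T→C), site 22 (C→A), site 23 (C→A), site 30 (C→G), site 31 (C→A), site 33 (T→G), site 36 (C→A), site 37 (A→G), site 39 (C→G), site 42 (A→G), site 44 (C→G).
There are 13 differences over 45 sites, so p = 13/45 = 0.289.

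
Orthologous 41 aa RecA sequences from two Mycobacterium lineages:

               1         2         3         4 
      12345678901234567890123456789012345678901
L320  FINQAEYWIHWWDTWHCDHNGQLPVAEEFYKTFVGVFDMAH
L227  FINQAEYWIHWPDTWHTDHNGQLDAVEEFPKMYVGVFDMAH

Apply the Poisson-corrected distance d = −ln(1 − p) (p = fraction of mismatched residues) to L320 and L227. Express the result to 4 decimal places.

Differing sites — 12:W/P; 17:C/T; 24:P/D; 25:V/A; 26:A/V; 30:Y/P; 32:T/M; 33:F/Y.
p = 8/41 = 0.195122.
d = −ln(1 − 0.195122) = −ln(0.804878) = 0.2171.

0.2171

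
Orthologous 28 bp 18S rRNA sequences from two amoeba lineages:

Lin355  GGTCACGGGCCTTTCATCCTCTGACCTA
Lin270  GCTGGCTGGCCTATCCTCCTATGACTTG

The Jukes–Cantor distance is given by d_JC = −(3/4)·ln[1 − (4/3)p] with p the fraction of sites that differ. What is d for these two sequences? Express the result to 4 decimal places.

Differing sites — 2:G/C; 4:C/G; 5:A/G; 7:G/T; 13:T/A; 16:A/C; 21:C/A; 26:C/T; 28:A/G.
p = 9/28 = 0.321429.
d = −0.75 · ln(1 − (4/3)·0.321429) = −0.75 · ln(0.571428) = −0.75 · (-0.559617) = 0.4197.

0.4197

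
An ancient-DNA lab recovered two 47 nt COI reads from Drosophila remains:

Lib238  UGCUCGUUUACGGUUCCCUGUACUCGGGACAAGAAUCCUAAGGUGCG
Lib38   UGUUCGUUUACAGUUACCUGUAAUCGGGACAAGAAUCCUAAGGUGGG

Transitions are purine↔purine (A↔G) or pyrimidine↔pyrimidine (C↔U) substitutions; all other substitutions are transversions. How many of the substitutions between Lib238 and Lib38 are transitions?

Differing sites — 3:C/U (Ti); 12:G/A (Ti); 16:C/A (Tv); 23:C/A (Tv); 46:C/G (Tv).
Of the 5 differences, 2 transitions and 3 transversions, so the answer is 2.

2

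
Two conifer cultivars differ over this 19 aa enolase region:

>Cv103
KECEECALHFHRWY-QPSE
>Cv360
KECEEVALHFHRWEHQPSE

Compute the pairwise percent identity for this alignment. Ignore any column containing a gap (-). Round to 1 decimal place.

88.9%

Excluding the 1 gap column leaves 18 comparable sites.
Differing sites — 6:C/V; 14:Y/E.
16 of the 18 comparable sites match, so the percent identity is 16/18 × 100 = 88.9%.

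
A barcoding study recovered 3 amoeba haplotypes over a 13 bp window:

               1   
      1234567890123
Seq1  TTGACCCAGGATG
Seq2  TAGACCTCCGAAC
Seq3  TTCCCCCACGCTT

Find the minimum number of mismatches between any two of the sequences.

5

Pairwise Hamming distances:
  Seq1 vs Seq2: 6
  Seq1 vs Seq3: 5
  Seq2 vs Seq3: 8
The smallest is 5, between Seq1 and Seq3.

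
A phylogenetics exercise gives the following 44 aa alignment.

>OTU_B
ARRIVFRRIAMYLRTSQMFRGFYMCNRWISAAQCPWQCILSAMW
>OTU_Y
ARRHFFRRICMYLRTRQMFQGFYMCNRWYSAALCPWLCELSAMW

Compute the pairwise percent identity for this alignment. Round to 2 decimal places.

79.55%

The sequences differ at positions 4 (I/H), 5 (V/F), 10 (A/C), 16 (S/R), 20 (R/Q), 29 (I/Y), 33 (Q/L), 37 (Q/L), 39 (I/E).
35 of the 44 sites match, so the percent identity is 35/44 × 100 = 79.55%.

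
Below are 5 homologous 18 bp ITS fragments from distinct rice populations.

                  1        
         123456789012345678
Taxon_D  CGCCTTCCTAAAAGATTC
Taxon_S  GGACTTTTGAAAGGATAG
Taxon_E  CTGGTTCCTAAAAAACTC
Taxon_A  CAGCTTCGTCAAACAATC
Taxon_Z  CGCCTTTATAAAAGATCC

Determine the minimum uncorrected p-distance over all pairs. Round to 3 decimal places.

Pairwise Hamming distances:
  Taxon_D vs Taxon_S: 8
  Taxon_D vs Taxon_E: 5
  Taxon_D vs Taxon_A: 6
  Taxon_D vs Taxon_Z: 3
  Taxon_S vs Taxon_E: 12
  Taxon_S vs Taxon_A: 12
  Taxon_S vs Taxon_Z: 7
  Taxon_E vs Taxon_A: 6
  Taxon_E vs Taxon_Z: 8
  Taxon_A vs Taxon_Z: 8
The smallest is 3 mismatches, between Taxon_D and Taxon_Z; p = 3/18 = 0.167.

0.167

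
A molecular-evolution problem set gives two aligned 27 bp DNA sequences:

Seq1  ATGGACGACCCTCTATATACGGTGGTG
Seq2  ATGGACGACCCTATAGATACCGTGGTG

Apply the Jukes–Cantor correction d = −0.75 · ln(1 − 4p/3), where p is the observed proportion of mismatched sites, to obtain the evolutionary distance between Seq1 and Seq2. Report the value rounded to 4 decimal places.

Differing sites — 13:C/A; 16:T/G; 21:G/C.
p = 3/27 = 0.111111.
d = −0.75 · ln(1 − (4/3)·0.111111) = −0.75 · ln(0.851852) = −0.75 · (-0.160342) = 0.1203.

0.1203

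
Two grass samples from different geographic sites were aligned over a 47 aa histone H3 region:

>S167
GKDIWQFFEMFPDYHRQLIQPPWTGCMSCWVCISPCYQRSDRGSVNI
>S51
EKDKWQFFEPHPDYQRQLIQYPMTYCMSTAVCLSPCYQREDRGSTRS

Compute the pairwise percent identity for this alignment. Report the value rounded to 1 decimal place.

The sequences differ at positions 1 (G/E), 4 (I/K), 10 (M/P), 11 (F/H), 15 (H/Q), 21 (P/Y), 23 (W/M), 25 (G/Y), 29 (C/T), 30 (W/A), 33 (I/L), 40 (S/E), 45 (V/T), 46 (N/R), 47 (I/S).
32 of the 47 sites match, so the percent identity is 32/47 × 100 = 68.1%.

68.1%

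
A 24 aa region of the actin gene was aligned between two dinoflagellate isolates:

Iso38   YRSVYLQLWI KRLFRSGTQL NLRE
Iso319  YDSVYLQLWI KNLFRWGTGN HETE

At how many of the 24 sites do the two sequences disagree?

Differing sites — 2:R/D; 12:R/N; 16:S/W; 19:Q/G; 20:L/N; 21:N/H; 22:L/E; 23:R/T.
That gives 8 mismatches out of 24 aligned sites, so the Hamming distance is 8.

8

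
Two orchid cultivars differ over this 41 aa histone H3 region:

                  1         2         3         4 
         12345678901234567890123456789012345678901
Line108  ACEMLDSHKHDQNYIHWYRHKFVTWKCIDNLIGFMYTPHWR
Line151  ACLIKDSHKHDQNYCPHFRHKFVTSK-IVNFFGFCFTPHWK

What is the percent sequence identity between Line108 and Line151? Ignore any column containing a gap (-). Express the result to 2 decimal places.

65.00%

Excluding the 1 gap column leaves 40 comparable sites.
Mismatches occur at site 3 (E→L), site 4 (M→I), site 5 (L→K), site 15 (I→C), site 16 (H→P), site 17 (W→H), site 18 (Y→F), site 25 (W→S), site 29 (D→V), site 31 (L→F), site 32 (I→F), site 35 (M→C), site 36 (Y→F), site 41 (R→K).
26 of the 40 comparable sites match, so the percent identity is 26/40 × 100 = 65.00%.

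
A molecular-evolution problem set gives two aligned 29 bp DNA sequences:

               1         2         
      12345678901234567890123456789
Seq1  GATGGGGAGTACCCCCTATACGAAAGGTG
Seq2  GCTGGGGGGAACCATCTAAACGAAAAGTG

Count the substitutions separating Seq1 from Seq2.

Differing sites — 2:A/C; 8:A/G; 10:T/A; 14:C/A; 15:C/T; 19:T/A; 26:G/A.
That gives 7 mismatches out of 29 aligned sites, so the Hamming distance is 7.

7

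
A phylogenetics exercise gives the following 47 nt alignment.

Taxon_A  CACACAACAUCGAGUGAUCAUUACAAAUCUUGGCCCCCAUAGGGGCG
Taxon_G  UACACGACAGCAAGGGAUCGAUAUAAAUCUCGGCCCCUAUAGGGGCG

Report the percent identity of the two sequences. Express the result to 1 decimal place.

Mismatches occur at site 1 (C→U), site 6 (A→G), site 10 (U→G), site 12 (G→A), site 15 (U→G), site 20 (A→G), site 21 (U→A), site 24 (C→U), site 31 (U→C), site 38 (C→U).
37 of the 47 sites match, so the percent identity is 37/47 × 100 = 78.7%.

78.7%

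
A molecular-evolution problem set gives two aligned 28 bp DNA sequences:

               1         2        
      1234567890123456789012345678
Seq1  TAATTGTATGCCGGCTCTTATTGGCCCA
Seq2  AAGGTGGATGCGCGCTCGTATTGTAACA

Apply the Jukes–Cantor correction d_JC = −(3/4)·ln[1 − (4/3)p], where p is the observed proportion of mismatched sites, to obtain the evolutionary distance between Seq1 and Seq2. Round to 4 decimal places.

Differing sites — 1:T/A; 3:A/G; 4:T/G; 7:T/G; 12:C/G; 13:G/C; 18:T/G; 24:G/T; 25:C/A; 26:C/A.
p = 10/28 = 0.357143.
d = −0.75 · ln(1 − (4/3)·0.357143) = −0.75 · ln(0.523809) = −0.75 · (-0.646628) = 0.4850.

0.4850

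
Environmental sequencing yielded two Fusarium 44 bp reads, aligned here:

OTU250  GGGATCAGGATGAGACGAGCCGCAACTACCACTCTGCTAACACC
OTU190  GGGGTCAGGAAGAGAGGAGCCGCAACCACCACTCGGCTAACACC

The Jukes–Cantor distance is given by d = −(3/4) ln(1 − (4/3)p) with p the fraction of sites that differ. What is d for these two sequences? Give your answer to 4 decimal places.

The sequences differ at positions 4 (A/G), 11 (T/A), 16 (C/G), 27 (T/C), 35 (T/G).
p = 5/44 = 0.113636.
d = −0.75 · ln(1 − (4/3)·0.113636) = −0.75 · ln(0.848485) = −0.75 · (-0.164303) = 0.1232.

0.1232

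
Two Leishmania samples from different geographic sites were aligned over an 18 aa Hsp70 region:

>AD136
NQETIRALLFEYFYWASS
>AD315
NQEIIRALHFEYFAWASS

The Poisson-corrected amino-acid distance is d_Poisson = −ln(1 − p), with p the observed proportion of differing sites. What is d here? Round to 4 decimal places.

Differing sites — 4:T/I; 9:L/H; 14:Y/A.
p = 3/18 = 0.166667.
d = −ln(1 − 0.166667) = −ln(0.833333) = 0.1823.

0.1823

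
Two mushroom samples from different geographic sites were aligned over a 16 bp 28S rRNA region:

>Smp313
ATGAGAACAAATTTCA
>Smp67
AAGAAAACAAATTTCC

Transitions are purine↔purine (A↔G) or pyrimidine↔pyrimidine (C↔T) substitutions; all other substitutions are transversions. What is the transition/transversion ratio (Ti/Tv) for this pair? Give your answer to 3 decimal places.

0.500

The sequences differ at positions 2 (T/A, transversion), 5 (G/A, transition), 16 (A/C, transversion).
Of the 3 differences, 1 transition and 2 transversions, so Ti/Tv = 1/2 = 0.500.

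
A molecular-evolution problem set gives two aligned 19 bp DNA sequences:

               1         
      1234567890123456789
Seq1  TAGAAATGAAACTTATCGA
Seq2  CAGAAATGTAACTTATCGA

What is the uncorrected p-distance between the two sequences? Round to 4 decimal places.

0.1053

The sequences differ at positions 1 (T/C), 9 (A/T).
There are 2 differences over 19 sites, so p = 2/19 = 0.1053.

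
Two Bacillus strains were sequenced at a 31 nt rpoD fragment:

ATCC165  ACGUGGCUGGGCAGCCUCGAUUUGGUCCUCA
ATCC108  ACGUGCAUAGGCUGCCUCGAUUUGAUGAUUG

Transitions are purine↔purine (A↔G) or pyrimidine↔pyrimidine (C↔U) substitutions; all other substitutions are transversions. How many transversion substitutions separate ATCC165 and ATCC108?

5

Mismatches occur at site 6 (G/C, transversion), site 7 (C/A, transversion), site 9 (G/A, transition), site 13 (A/U, transversion), site 25 (G/A, transition), site 27 (C/G, transversion), site 28 (C/A, transversion), site 30 (C/U, transition), site 31 (A/G, transition).
Of the 9 differences, 4 transitions and 5 transversions, so the answer is 5.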